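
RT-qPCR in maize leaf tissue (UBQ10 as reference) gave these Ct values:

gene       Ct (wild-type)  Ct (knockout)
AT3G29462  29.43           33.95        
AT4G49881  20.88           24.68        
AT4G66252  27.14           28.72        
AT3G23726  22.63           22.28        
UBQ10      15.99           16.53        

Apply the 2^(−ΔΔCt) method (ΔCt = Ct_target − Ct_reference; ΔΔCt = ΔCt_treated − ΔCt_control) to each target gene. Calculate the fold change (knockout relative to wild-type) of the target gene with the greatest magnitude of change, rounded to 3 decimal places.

AT3G29462: ΔΔCt = (33.95−16.53) − (29.43−15.99) = 17.42 − 13.44 = 3.98; fold change = 2^-3.98 = 0.063
AT4G49881: ΔΔCt = (24.68−16.53) − (20.88−15.99) = 8.15 − 4.89 = 3.26; fold change = 2^-3.26 = 0.104
AT4G66252: ΔΔCt = (28.72−16.53) − (27.14−15.99) = 12.19 − 11.15 = 1.04; fold change = 2^-1.04 = 0.486
AT3G23726: ΔΔCt = (22.28−16.53) − (22.63−15.99) = 5.75 − 6.64 = -0.89; fold change = 2^0.89 = 1.853
AT3G29462 has the largest |ΔΔCt| = 3.98.

0.063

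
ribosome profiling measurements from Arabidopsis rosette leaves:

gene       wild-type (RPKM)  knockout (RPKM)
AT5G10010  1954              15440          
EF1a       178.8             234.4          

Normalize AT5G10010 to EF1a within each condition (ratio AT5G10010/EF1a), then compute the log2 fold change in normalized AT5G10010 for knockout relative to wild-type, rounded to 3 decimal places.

AT5G10010/EF1a (wild-type) = 1954 / 178.8 = 10.928
AT5G10010/EF1a (knockout) = 15440 / 234.4 = 65.87
Fold change = 65.87 / 10.928 = 6.0274
log2(6.0274) = 2.5915

2.592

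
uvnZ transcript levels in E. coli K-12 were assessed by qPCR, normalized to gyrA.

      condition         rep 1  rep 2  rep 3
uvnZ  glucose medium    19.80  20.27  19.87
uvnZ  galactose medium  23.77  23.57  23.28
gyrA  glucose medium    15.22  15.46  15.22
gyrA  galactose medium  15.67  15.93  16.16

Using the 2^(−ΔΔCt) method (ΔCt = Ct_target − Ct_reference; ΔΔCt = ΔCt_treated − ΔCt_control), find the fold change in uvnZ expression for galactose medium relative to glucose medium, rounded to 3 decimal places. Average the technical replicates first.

Mean Ct: uvnZ glucose medium 19.980; uvnZ galactose medium 23.540; gyrA glucose medium 15.300; gyrA galactose medium 15.920
ΔCt(glucose medium) = 19.980 − 15.300 = 4.680
ΔCt(galactose medium) = 23.540 − 15.920 = 7.620
ΔΔCt = 7.620 − 4.680 = 2.940
Fold change = 2^(−2.940) = 0.1303

0.130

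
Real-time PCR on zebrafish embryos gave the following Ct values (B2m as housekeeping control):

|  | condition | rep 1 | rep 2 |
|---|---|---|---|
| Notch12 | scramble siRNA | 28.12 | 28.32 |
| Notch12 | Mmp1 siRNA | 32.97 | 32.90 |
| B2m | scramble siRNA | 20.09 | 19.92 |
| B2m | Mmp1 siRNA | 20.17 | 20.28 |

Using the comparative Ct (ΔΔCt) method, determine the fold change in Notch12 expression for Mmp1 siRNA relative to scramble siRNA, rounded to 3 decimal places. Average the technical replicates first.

Mean Ct: Notch12 scramble siRNA 28.220; Notch12 Mmp1 siRNA 32.935; B2m scramble siRNA 20.005; B2m Mmp1 siRNA 20.225
ΔCt(scramble siRNA) = 28.220 − 20.005 = 8.215
ΔCt(Mmp1 siRNA) = 32.935 − 20.225 = 12.710
ΔΔCt = 12.710 − 8.215 = 4.495
Fold change = 2^(−4.495) = 0.0443

0.044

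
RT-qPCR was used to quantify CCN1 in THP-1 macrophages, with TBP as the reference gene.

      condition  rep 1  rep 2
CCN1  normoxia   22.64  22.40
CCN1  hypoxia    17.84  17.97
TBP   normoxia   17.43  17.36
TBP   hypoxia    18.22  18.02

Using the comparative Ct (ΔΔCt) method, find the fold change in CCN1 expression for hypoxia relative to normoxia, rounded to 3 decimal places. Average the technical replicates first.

Mean Ct: CCN1 normoxia 22.520; CCN1 hypoxia 17.905; TBP normoxia 17.395; TBP hypoxia 18.120
ΔCt(normoxia) = 22.520 − 17.395 = 5.125
ΔCt(hypoxia) = 17.905 − 18.120 = -0.215
ΔΔCt = -0.215 − 5.125 = -5.340
Fold change = 2^(−(-5.340)) = 2^5.340 = 40.5042

40.504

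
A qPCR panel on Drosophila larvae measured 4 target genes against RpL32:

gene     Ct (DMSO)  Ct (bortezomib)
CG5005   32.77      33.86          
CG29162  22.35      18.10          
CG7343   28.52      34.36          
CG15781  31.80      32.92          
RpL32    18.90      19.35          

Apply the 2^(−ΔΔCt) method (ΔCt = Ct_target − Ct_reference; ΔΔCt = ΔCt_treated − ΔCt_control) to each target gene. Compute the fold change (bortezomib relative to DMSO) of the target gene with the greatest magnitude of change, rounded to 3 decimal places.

0.024

CG5005: ΔΔCt = (33.86−19.35) − (32.77−18.90) = 14.51 − 13.87 = 0.64; fold change = 2^-0.64 = 0.642
CG29162: ΔΔCt = (18.10−19.35) − (22.35−18.90) = -1.25 − 3.45 = -4.70; fold change = 2^4.70 = 25.992
CG7343: ΔΔCt = (34.36−19.35) − (28.52−18.90) = 15.01 − 9.62 = 5.39; fold change = 2^-5.39 = 0.024
CG15781: ΔΔCt = (32.92−19.35) − (31.80−18.90) = 13.57 − 12.90 = 0.67; fold change = 2^-0.67 = 0.629
CG7343 has the largest |ΔΔCt| = 5.39.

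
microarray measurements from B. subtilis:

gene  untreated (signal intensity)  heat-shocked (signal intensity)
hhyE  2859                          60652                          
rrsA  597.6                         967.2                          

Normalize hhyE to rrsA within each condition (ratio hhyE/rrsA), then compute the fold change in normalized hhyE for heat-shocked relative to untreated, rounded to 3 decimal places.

hhyE/rrsA (untreated) = 2859 / 597.6 = 4.7841
hhyE/rrsA (heat-shocked) = 60652 / 967.2 = 62.709
Fold change = 62.709 / 4.7841 = 13.1077

13.108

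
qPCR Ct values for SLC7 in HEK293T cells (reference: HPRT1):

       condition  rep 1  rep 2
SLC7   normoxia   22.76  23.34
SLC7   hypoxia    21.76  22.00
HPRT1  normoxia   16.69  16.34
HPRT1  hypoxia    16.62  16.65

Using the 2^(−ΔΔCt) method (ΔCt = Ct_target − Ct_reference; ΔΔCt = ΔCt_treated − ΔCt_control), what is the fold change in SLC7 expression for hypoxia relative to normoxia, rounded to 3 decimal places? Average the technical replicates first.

2.445

Mean Ct: SLC7 normoxia 23.050; SLC7 hypoxia 21.880; HPRT1 normoxia 16.515; HPRT1 hypoxia 16.635
ΔCt(normoxia) = 23.050 − 16.515 = 6.535
ΔCt(hypoxia) = 21.880 − 16.635 = 5.245
ΔΔCt = 5.245 − 6.535 = -1.290
Fold change = 2^(−(-1.290)) = 2^1.290 = 2.4453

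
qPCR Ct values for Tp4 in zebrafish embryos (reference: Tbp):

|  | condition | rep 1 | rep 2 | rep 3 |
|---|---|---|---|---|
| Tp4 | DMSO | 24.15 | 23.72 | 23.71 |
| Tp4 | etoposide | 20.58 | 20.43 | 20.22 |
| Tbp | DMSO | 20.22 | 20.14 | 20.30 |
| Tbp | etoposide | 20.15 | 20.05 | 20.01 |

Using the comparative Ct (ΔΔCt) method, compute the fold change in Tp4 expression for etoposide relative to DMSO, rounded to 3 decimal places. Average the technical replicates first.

Mean Ct: Tp4 DMSO 23.860; Tp4 etoposide 20.410; Tbp DMSO 20.220; Tbp etoposide 20.070
ΔCt(DMSO) = 23.860 − 20.220 = 3.640
ΔCt(etoposide) = 20.410 − 20.070 = 0.340
ΔΔCt = 0.340 − 3.640 = -3.300
Fold change = 2^(−(-3.300)) = 2^3.300 = 9.8492

9.849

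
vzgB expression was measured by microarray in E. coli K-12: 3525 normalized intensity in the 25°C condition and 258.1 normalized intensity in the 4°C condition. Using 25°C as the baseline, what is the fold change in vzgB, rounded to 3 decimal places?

0.073

Fold change = 258.1 / 3525 = 0.0732
vzgB is downregulated.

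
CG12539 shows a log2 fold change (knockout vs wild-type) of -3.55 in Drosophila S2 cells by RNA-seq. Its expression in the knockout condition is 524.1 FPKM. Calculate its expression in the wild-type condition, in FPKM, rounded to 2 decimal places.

6138.62

Fold change = 2^(-3.55) = 0.0854
wild-type expression = 524.1 / 0.0854 = 6138.62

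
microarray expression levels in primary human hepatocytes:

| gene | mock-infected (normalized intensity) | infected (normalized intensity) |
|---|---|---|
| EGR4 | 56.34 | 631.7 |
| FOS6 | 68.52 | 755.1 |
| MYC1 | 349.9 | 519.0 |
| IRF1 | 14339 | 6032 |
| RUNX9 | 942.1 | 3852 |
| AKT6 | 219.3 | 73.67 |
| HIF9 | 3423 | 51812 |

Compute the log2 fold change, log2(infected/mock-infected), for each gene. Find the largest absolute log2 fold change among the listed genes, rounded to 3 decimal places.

log2(631.7/56.34) = 3.487  (EGR4)
log2(755.1/68.52) = 3.462  (FOS6)
log2(519.0/349.9) = 0.569  (MYC1)
log2(6032/14339) = -1.249  (IRF1)
log2(3852/942.1) = 2.032  (RUNX9)
log2(73.67/219.3) = -1.574  (AKT6)
log2(51812/3423) = 3.920  (HIF9)
The largest magnitude belongs to HIF9.

3.920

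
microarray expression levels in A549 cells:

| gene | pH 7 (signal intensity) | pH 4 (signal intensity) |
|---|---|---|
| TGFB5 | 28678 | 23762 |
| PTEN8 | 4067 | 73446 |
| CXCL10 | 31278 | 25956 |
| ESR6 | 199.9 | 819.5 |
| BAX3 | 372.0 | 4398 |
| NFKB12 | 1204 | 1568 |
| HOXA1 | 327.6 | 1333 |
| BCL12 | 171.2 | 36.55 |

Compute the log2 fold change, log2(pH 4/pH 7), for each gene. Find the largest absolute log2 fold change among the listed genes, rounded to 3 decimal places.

log2(23762/28678) = -0.271  (TGFB5)
log2(73446/4067) = 4.175  (PTEN8)
log2(25956/31278) = -0.269  (CXCL10)
log2(819.5/199.9) = 2.035  (ESR6)
log2(4398/372.0) = 3.563  (BAX3)
log2(1568/1204) = 0.381  (NFKB12)
log2(1333/327.6) = 2.025  (HOXA1)
log2(36.55/171.2) = -2.228  (BCL12)
The largest magnitude belongs to PTEN8.

4.175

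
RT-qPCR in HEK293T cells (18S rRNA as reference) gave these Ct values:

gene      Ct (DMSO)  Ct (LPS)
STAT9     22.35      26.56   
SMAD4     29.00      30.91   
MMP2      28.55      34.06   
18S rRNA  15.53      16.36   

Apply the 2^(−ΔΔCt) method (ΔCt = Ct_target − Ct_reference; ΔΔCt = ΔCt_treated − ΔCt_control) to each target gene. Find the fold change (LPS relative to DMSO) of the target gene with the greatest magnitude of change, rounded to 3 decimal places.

0.039

STAT9: ΔΔCt = (26.56−16.36) − (22.35−15.53) = 10.20 − 6.82 = 3.38; fold change = 2^-3.38 = 0.096
SMAD4: ΔΔCt = (30.91−16.36) − (29.00−15.53) = 14.55 − 13.47 = 1.08; fold change = 2^-1.08 = 0.473
MMP2: ΔΔCt = (34.06−16.36) − (28.55−15.53) = 17.70 − 13.02 = 4.68; fold change = 2^-4.68 = 0.039
MMP2 has the largest |ΔΔCt| = 4.68.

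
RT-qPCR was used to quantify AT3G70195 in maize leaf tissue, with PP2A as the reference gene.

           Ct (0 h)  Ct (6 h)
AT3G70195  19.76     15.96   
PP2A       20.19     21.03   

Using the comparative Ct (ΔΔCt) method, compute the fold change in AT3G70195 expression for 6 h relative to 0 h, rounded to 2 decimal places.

ΔCt(0 h) = 19.760 − 20.190 = -0.430
ΔCt(6 h) = 15.960 − 21.030 = -5.070
ΔΔCt = -5.070 − (-0.430) = -4.640
Fold change = 2^(−(-4.640)) = 2^4.640 = 24.933

24.93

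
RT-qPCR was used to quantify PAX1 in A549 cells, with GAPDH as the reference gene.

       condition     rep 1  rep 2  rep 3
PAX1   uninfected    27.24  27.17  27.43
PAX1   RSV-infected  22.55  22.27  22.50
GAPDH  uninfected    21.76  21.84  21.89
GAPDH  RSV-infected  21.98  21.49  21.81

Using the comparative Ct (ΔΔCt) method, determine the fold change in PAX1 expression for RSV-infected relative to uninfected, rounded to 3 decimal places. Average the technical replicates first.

Mean Ct: PAX1 uninfected 27.280; PAX1 RSV-infected 22.440; GAPDH uninfected 21.830; GAPDH RSV-infected 21.760
ΔCt(uninfected) = 27.280 − 21.830 = 5.450
ΔCt(RSV-infected) = 22.440 − 21.760 = 0.680
ΔΔCt = 0.680 − 5.450 = -4.770
Fold change = 2^(−(-4.770)) = 2^4.770 = 27.2843

27.284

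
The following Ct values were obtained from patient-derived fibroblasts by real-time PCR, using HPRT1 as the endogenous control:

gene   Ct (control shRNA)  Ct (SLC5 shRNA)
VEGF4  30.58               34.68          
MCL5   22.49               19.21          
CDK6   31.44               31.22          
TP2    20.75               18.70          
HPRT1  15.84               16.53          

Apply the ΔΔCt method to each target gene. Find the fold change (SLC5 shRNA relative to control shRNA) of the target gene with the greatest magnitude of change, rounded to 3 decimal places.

VEGF4: ΔΔCt = (34.68−16.53) − (30.58−15.84) = 18.15 − 14.74 = 3.41; fold change = 2^-3.41 = 0.094
MCL5: ΔΔCt = (19.21−16.53) − (22.49−15.84) = 2.68 − 6.65 = -3.97; fold change = 2^3.97 = 15.671
CDK6: ΔΔCt = (31.22−16.53) − (31.44−15.84) = 14.69 − 15.60 = -0.91; fold change = 2^0.91 = 1.879
TP2: ΔΔCt = (18.70−16.53) − (20.75−15.84) = 2.17 − 4.91 = -2.74; fold change = 2^2.74 = 6.681
MCL5 has the largest |ΔΔCt| = 3.97.

15.671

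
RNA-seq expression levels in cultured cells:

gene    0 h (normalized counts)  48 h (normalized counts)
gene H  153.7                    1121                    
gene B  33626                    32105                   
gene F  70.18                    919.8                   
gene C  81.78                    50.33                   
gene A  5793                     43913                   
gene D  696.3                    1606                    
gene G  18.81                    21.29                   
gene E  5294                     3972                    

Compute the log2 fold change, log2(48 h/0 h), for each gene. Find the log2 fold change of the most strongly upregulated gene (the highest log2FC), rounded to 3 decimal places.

3.712

log2(1121/153.7) = 2.867  (gene H)
log2(32105/33626) = -0.067  (gene B)
log2(919.8/70.18) = 3.712  (gene F)
log2(50.33/81.78) = -0.700  (gene C)
log2(43913/5793) = 2.922  (gene A)
log2(1606/696.3) = 1.206  (gene D)
log2(21.29/18.81) = 0.179  (gene G)
log2(3972/5294) = -0.414  (gene E)
gene F is most strongly upregulated.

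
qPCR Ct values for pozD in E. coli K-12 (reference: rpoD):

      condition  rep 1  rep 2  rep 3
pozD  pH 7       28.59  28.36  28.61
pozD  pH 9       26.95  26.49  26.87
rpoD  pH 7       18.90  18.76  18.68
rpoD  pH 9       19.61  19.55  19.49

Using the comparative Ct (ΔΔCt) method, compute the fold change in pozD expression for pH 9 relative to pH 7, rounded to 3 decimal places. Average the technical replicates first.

Mean Ct: pozD pH 7 28.520; pozD pH 9 26.770; rpoD pH 7 18.780; rpoD pH 9 19.550
ΔCt(pH 7) = 28.520 − 18.780 = 9.740
ΔCt(pH 9) = 26.770 − 19.550 = 7.220
ΔΔCt = 7.220 − 9.740 = -2.520
Fold change = 2^(−(-2.520)) = 2^2.520 = 5.7358

5.736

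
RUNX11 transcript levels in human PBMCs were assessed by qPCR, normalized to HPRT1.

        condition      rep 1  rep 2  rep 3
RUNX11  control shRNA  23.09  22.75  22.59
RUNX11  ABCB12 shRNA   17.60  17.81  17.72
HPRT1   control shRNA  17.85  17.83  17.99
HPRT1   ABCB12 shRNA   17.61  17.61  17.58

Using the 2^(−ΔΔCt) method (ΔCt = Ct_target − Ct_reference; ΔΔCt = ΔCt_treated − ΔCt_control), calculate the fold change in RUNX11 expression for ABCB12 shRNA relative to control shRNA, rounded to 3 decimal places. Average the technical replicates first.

28.051

Mean Ct: RUNX11 control shRNA 22.810; RUNX11 ABCB12 shRNA 17.710; HPRT1 control shRNA 17.890; HPRT1 ABCB12 shRNA 17.600
ΔCt(control shRNA) = 22.810 − 17.890 = 4.920
ΔCt(ABCB12 shRNA) = 17.710 − 17.600 = 0.110
ΔΔCt = 0.110 − 4.920 = -4.810
Fold change = 2^(−(-4.810)) = 2^4.810 = 28.0514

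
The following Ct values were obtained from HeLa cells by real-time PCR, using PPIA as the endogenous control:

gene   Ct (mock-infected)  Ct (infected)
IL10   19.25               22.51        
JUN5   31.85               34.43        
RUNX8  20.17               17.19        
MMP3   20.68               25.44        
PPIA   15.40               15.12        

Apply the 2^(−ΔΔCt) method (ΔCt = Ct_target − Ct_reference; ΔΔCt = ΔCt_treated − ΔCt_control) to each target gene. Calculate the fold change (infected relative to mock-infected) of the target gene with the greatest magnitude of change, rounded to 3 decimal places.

IL10: ΔΔCt = (22.51−15.12) − (19.25−15.40) = 7.39 − 3.85 = 3.54; fold change = 2^-3.54 = 0.086
JUN5: ΔΔCt = (34.43−15.12) − (31.85−15.40) = 19.31 − 16.45 = 2.86; fold change = 2^-2.86 = 0.138
RUNX8: ΔΔCt = (17.19−15.12) − (20.17−15.40) = 2.07 − 4.77 = -2.70; fold change = 2^2.70 = 6.498
MMP3: ΔΔCt = (25.44−15.12) − (20.68−15.40) = 10.32 − 5.28 = 5.04; fold change = 2^-5.04 = 0.030
MMP3 has the largest |ΔΔCt| = 5.04.

0.030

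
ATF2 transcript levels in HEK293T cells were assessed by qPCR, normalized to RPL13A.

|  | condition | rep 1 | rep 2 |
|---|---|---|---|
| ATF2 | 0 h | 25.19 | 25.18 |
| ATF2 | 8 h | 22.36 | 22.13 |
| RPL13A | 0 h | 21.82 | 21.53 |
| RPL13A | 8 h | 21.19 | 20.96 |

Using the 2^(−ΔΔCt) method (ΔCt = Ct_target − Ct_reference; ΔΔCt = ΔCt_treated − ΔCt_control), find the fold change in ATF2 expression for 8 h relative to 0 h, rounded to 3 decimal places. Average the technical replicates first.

Mean Ct: ATF2 0 h 25.185; ATF2 8 h 22.245; RPL13A 0 h 21.675; RPL13A 8 h 21.075
ΔCt(0 h) = 25.185 − 21.675 = 3.510
ΔCt(8 h) = 22.245 − 21.075 = 1.170
ΔΔCt = 1.170 − 3.510 = -2.340
Fold change = 2^(−(-2.340)) = 2^2.340 = 5.0630

5.063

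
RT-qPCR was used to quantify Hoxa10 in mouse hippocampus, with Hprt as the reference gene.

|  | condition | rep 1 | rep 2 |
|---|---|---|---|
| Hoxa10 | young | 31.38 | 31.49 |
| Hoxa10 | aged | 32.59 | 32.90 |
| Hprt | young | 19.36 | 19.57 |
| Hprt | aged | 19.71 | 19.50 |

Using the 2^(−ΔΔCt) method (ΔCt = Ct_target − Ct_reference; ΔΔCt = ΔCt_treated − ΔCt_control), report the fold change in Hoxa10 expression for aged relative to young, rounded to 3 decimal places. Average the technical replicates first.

Mean Ct: Hoxa10 young 31.435; Hoxa10 aged 32.745; Hprt young 19.465; Hprt aged 19.605
ΔCt(young) = 31.435 − 19.465 = 11.970
ΔCt(aged) = 32.745 − 19.605 = 13.140
ΔΔCt = 13.140 − 11.970 = 1.170
Fold change = 2^(−1.170) = 0.4444

0.444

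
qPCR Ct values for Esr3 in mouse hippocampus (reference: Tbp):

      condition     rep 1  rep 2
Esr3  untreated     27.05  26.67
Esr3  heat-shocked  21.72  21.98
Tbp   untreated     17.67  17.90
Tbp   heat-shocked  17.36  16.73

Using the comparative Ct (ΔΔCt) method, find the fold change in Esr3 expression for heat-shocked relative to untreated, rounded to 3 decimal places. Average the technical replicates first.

19.293

Mean Ct: Esr3 untreated 26.860; Esr3 heat-shocked 21.850; Tbp untreated 17.785; Tbp heat-shocked 17.045
ΔCt(untreated) = 26.860 − 17.785 = 9.075
ΔCt(heat-shocked) = 21.850 − 17.045 = 4.805
ΔΔCt = 4.805 − 9.075 = -4.270
Fold change = 2^(−(-4.270)) = 2^4.270 = 19.2929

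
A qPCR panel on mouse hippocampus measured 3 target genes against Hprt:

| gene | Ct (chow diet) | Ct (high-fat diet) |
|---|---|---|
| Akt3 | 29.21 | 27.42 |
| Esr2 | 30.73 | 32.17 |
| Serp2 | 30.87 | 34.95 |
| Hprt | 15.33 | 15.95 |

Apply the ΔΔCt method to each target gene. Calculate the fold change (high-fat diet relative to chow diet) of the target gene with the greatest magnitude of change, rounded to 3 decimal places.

0.091

Akt3: ΔΔCt = (27.42−15.95) − (29.21−15.33) = 11.47 − 13.88 = -2.41; fold change = 2^2.41 = 5.315
Esr2: ΔΔCt = (32.17−15.95) − (30.73−15.33) = 16.22 − 15.40 = 0.82; fold change = 2^-0.82 = 0.566
Serp2: ΔΔCt = (34.95−15.95) − (30.87−15.33) = 19.00 − 15.54 = 3.46; fold change = 2^-3.46 = 0.091
Serp2 has the largest |ΔΔCt| = 3.46.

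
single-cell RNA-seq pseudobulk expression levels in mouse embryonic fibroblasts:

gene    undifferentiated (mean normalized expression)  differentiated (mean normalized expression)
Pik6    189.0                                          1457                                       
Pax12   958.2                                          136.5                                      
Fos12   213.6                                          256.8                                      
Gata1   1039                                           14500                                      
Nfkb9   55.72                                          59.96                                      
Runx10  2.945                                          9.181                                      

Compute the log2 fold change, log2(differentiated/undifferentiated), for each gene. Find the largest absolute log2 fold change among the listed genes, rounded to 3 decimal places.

3.803

log2(1457/189.0) = 2.947  (Pik6)
log2(136.5/958.2) = -2.811  (Pax12)
log2(256.8/213.6) = 0.266  (Fos12)
log2(14500/1039) = 3.803  (Gata1)
log2(59.96/55.72) = 0.106  (Nfkb9)
log2(9.181/2.945) = 1.640  (Runx10)
The largest magnitude belongs to Gata1.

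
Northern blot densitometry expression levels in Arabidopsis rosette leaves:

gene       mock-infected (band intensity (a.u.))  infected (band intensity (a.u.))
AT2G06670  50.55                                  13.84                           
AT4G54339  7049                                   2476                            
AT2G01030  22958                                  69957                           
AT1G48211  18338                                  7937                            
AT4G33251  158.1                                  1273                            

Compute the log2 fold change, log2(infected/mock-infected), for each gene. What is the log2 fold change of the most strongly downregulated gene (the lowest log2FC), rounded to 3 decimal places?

log2(13.84/50.55) = -1.869  (AT2G06670)
log2(2476/7049) = -1.509  (AT4G54339)
log2(69957/22958) = 1.607  (AT2G01030)
log2(7937/18338) = -1.208  (AT1G48211)
log2(1273/158.1) = 3.009  (AT4G33251)
AT2G06670 is most strongly downregulated.

-1.869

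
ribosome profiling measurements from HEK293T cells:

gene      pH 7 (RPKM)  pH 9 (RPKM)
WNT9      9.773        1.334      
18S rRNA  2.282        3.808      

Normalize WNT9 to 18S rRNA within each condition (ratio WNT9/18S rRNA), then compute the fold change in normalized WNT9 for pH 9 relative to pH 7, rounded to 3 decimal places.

0.082

WNT9/18S rRNA (pH 7) = 9.773 / 2.282 = 4.2826
WNT9/18S rRNA (pH 9) = 1.334 / 3.808 = 0.35032
Fold change = 0.35032 / 4.2826 = 0.0818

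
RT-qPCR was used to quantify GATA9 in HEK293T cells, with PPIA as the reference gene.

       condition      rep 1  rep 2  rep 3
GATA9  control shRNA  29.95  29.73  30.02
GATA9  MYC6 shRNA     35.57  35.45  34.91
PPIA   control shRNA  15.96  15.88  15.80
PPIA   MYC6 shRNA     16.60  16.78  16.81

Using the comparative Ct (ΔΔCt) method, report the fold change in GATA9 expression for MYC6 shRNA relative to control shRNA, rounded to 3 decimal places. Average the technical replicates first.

Mean Ct: GATA9 control shRNA 29.900; GATA9 MYC6 shRNA 35.310; PPIA control shRNA 15.880; PPIA MYC6 shRNA 16.730
ΔCt(control shRNA) = 29.900 − 15.880 = 14.020
ΔCt(MYC6 shRNA) = 35.310 − 16.730 = 18.580
ΔΔCt = 18.580 − 14.020 = 4.560
Fold change = 2^(−4.560) = 0.0424

0.042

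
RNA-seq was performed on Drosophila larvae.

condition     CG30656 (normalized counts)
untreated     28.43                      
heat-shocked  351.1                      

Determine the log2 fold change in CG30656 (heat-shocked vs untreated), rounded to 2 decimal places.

Fold change = 351.1 / 28.43 = 12.3496
log2(12.3496) = 3.626

3.63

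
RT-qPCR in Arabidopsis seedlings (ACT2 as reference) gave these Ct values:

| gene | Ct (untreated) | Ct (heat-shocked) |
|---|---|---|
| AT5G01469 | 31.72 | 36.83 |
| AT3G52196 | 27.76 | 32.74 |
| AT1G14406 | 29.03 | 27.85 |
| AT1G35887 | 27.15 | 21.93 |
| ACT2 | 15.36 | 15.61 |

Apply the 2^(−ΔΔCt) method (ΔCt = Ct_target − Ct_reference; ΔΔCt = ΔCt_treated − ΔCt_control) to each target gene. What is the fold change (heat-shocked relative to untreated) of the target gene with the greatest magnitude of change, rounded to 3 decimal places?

44.324

AT5G01469: ΔΔCt = (36.83−15.61) − (31.72−15.36) = 21.22 − 16.36 = 4.86; fold change = 2^-4.86 = 0.034
AT3G52196: ΔΔCt = (32.74−15.61) − (27.76−15.36) = 17.13 − 12.40 = 4.73; fold change = 2^-4.73 = 0.038
AT1G14406: ΔΔCt = (27.85−15.61) − (29.03−15.36) = 12.24 − 13.67 = -1.43; fold change = 2^1.43 = 2.694
AT1G35887: ΔΔCt = (21.93−15.61) − (27.15−15.36) = 6.32 − 11.79 = -5.47; fold change = 2^5.47 = 44.324
AT1G35887 has the largest |ΔΔCt| = 5.47.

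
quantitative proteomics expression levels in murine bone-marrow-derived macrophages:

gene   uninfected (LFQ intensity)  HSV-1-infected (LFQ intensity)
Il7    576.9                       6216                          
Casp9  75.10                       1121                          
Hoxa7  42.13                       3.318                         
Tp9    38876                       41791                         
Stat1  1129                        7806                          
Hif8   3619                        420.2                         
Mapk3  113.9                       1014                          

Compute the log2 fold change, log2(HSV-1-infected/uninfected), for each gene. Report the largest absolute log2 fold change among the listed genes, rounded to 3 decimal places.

3.900

log2(6216/576.9) = 3.430  (Il7)
log2(1121/75.10) = 3.900  (Casp9)
log2(3.318/42.13) = -3.666  (Hoxa7)
log2(41791/38876) = 0.104  (Tp9)
log2(7806/1129) = 2.790  (Stat1)
log2(420.2/3619) = -3.106  (Hif8)
log2(1014/113.9) = 3.154  (Mapk3)
The largest magnitude belongs to Casp9.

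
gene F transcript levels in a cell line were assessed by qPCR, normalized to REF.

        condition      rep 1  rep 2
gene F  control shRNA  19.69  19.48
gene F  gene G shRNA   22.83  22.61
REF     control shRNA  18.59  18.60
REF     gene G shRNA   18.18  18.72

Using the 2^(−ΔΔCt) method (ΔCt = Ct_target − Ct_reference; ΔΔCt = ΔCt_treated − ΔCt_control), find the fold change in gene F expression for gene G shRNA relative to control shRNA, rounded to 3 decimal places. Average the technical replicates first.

0.103

Mean Ct: gene F control shRNA 19.585; gene F gene G shRNA 22.720; REF control shRNA 18.595; REF gene G shRNA 18.450
ΔCt(control shRNA) = 19.585 − 18.595 = 0.990
ΔCt(gene G shRNA) = 22.720 − 18.450 = 4.270
ΔΔCt = 4.270 − 0.990 = 3.280
Fold change = 2^(−3.280) = 0.1029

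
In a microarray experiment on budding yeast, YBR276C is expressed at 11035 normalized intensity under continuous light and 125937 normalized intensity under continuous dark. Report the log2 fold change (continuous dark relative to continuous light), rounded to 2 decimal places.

3.51

Fold change = 125937 / 11035 = 11.4125
log2(11.4125) = 3.513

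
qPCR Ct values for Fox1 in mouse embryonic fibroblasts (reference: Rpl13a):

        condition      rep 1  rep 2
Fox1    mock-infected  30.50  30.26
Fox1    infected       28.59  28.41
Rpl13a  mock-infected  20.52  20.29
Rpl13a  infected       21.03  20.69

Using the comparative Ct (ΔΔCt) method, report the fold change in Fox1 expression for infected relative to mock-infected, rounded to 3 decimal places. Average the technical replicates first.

5.046

Mean Ct: Fox1 mock-infected 30.380; Fox1 infected 28.500; Rpl13a mock-infected 20.405; Rpl13a infected 20.860
ΔCt(mock-infected) = 30.380 − 20.405 = 9.975
ΔCt(infected) = 28.500 − 20.860 = 7.640
ΔΔCt = 7.640 − 9.975 = -2.335
Fold change = 2^(−(-2.335)) = 2^2.335 = 5.0455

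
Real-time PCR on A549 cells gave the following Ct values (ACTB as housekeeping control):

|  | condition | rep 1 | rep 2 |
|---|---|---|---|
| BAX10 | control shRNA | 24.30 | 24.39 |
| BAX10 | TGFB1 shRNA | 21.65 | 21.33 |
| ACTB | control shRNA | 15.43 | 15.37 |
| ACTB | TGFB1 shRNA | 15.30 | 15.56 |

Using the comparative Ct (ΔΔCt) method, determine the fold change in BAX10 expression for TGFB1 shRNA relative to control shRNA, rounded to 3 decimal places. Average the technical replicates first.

7.387

Mean Ct: BAX10 control shRNA 24.345; BAX10 TGFB1 shRNA 21.490; ACTB control shRNA 15.400; ACTB TGFB1 shRNA 15.430
ΔCt(control shRNA) = 24.345 − 15.400 = 8.945
ΔCt(TGFB1 shRNA) = 21.490 − 15.430 = 6.060
ΔΔCt = 6.060 − 8.945 = -2.885
Fold change = 2^(−(-2.885)) = 2^2.885 = 7.3871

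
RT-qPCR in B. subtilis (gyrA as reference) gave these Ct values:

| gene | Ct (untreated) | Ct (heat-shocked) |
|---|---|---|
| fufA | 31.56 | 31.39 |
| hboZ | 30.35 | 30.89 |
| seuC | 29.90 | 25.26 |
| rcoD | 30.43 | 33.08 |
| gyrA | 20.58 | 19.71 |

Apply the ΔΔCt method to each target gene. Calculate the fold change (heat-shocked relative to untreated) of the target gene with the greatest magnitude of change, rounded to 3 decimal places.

13.642

fufA: ΔΔCt = (31.39−19.71) − (31.56−20.58) = 11.68 − 10.98 = 0.70; fold change = 2^-0.70 = 0.616
hboZ: ΔΔCt = (30.89−19.71) − (30.35−20.58) = 11.18 − 9.77 = 1.41; fold change = 2^-1.41 = 0.376
seuC: ΔΔCt = (25.26−19.71) − (29.90−20.58) = 5.55 − 9.32 = -3.77; fold change = 2^3.77 = 13.642
rcoD: ΔΔCt = (33.08−19.71) − (30.43−20.58) = 13.37 − 9.85 = 3.52; fold change = 2^-3.52 = 0.087
seuC has the largest |ΔΔCt| = 3.77.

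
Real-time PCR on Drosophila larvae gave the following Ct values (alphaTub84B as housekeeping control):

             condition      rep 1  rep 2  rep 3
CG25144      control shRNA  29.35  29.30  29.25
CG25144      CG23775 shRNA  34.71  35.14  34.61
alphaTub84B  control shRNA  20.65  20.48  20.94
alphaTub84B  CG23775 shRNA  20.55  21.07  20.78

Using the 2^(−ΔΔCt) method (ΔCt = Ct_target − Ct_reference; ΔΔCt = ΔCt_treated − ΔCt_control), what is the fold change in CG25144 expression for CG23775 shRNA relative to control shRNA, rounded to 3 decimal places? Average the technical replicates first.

0.024

Mean Ct: CG25144 control shRNA 29.300; CG25144 CG23775 shRNA 34.820; alphaTub84B control shRNA 20.690; alphaTub84B CG23775 shRNA 20.800
ΔCt(control shRNA) = 29.300 − 20.690 = 8.610
ΔCt(CG23775 shRNA) = 34.820 − 20.800 = 14.020
ΔΔCt = 14.020 − 8.610 = 5.410
Fold change = 2^(−5.410) = 0.0235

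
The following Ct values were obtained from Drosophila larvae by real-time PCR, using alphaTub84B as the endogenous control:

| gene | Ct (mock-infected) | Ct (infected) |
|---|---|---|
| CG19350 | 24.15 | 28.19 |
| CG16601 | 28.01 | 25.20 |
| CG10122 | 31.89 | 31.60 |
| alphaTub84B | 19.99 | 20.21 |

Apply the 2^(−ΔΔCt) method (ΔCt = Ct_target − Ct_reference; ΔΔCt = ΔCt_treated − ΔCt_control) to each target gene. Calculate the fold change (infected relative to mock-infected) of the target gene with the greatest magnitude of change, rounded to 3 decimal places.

CG19350: ΔΔCt = (28.19−20.21) − (24.15−19.99) = 7.98 − 4.16 = 3.82; fold change = 2^-3.82 = 0.071
CG16601: ΔΔCt = (25.20−20.21) − (28.01−19.99) = 4.99 − 8.02 = -3.03; fold change = 2^3.03 = 8.168
CG10122: ΔΔCt = (31.60−20.21) − (31.89−19.99) = 11.39 − 11.90 = -0.51; fold change = 2^0.51 = 1.424
CG19350 has the largest |ΔΔCt| = 3.82.

0.071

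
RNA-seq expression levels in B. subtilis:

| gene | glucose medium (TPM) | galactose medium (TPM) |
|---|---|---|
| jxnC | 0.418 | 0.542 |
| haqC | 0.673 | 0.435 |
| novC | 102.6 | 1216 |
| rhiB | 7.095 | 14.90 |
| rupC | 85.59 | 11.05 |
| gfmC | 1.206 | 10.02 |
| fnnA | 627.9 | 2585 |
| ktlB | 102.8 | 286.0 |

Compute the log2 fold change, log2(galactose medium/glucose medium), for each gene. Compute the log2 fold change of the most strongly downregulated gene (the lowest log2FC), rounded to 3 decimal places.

-2.953

log2(0.542/0.418) = 0.375  (jxnC)
log2(0.435/0.673) = -0.630  (haqC)
log2(1216/102.6) = 3.567  (novC)
log2(14.90/7.095) = 1.070  (rhiB)
log2(11.05/85.59) = -2.953  (rupC)
log2(10.02/1.206) = 3.055  (gfmC)
log2(2585/627.9) = 2.042  (fnnA)
log2(286.0/102.8) = 1.476  (ktlB)
rupC is most strongly downregulated.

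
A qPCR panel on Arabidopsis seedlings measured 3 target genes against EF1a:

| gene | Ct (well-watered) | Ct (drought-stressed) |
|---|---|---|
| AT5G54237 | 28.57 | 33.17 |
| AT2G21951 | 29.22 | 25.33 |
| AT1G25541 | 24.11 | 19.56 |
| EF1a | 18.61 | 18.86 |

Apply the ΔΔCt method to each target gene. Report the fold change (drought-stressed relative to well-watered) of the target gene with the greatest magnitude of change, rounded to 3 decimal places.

AT5G54237: ΔΔCt = (33.17−18.86) − (28.57−18.61) = 14.31 − 9.96 = 4.35; fold change = 2^-4.35 = 0.049
AT2G21951: ΔΔCt = (25.33−18.86) − (29.22−18.61) = 6.47 − 10.61 = -4.14; fold change = 2^4.14 = 17.630
AT1G25541: ΔΔCt = (19.56−18.86) − (24.11−18.61) = 0.70 − 5.50 = -4.80; fold change = 2^4.80 = 27.858
AT1G25541 has the largest |ΔΔCt| = 4.80.

27.858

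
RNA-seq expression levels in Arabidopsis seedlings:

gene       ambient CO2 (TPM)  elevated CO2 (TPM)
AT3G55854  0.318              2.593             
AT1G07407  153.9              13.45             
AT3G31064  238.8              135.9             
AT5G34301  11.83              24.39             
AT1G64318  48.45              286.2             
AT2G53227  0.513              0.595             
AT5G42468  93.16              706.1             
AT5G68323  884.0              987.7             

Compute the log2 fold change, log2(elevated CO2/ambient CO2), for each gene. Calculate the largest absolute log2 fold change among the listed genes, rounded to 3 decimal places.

log2(2.593/0.318) = 3.028  (AT3G55854)
log2(13.45/153.9) = -3.516  (AT1G07407)
log2(135.9/238.8) = -0.813  (AT3G31064)
log2(24.39/11.83) = 1.044  (AT5G34301)
log2(286.2/48.45) = 2.562  (AT1G64318)
log2(0.595/0.513) = 0.214  (AT2G53227)
log2(706.1/93.16) = 2.922  (AT5G42468)
log2(987.7/884.0) = 0.160  (AT5G68323)
The largest magnitude belongs to AT1G07407.

3.516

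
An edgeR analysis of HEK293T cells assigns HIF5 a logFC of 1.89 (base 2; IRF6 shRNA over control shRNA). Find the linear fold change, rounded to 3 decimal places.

3.706

Fold change = 2^(1.89) = 3.7064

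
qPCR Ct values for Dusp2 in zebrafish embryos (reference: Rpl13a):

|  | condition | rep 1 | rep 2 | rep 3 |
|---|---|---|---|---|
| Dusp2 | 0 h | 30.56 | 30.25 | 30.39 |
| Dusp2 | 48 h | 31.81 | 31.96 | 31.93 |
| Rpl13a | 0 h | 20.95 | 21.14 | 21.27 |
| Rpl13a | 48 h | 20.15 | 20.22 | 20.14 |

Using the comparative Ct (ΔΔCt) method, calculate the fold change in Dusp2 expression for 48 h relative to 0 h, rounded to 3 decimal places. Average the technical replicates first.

0.183

Mean Ct: Dusp2 0 h 30.400; Dusp2 48 h 31.900; Rpl13a 0 h 21.120; Rpl13a 48 h 20.170
ΔCt(0 h) = 30.400 − 21.120 = 9.280
ΔCt(48 h) = 31.900 − 20.170 = 11.730
ΔΔCt = 11.730 − 9.280 = 2.450
Fold change = 2^(−2.450) = 0.1830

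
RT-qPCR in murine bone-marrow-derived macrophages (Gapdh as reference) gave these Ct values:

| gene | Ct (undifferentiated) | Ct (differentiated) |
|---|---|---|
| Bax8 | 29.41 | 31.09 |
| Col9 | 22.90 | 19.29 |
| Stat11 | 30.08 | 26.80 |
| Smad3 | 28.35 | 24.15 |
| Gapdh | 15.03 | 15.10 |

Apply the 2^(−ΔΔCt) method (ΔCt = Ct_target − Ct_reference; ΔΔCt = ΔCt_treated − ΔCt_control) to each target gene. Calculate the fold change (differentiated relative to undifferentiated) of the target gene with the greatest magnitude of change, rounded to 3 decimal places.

Bax8: ΔΔCt = (31.09−15.10) − (29.41−15.03) = 15.99 − 14.38 = 1.61; fold change = 2^-1.61 = 0.328
Col9: ΔΔCt = (19.29−15.10) − (22.90−15.03) = 4.19 − 7.87 = -3.68; fold change = 2^3.68 = 12.817
Stat11: ΔΔCt = (26.80−15.10) − (30.08−15.03) = 11.70 − 15.05 = -3.35; fold change = 2^3.35 = 10.196
Smad3: ΔΔCt = (24.15−15.10) − (28.35−15.03) = 9.05 − 13.32 = -4.27; fold change = 2^4.27 = 19.293
Smad3 has the largest |ΔΔCt| = 4.27.

19.293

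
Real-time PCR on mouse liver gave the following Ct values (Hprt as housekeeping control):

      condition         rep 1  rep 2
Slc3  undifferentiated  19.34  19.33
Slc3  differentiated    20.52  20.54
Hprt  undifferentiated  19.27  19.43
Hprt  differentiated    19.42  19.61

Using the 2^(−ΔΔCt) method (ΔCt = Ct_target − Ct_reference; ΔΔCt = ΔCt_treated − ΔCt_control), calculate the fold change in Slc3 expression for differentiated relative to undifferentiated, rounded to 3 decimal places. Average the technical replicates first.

0.490

Mean Ct: Slc3 undifferentiated 19.335; Slc3 differentiated 20.530; Hprt undifferentiated 19.350; Hprt differentiated 19.515
ΔCt(undifferentiated) = 19.335 − 19.350 = -0.015
ΔCt(differentiated) = 20.530 − 19.515 = 1.015
ΔΔCt = 1.015 − (-0.015) = 1.030
Fold change = 2^(−1.030) = 0.4897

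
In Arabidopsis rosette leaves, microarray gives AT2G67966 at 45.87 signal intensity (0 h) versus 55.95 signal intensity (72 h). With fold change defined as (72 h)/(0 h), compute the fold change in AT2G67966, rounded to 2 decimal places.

Fold change = 55.95 / 45.87 = 1.220
AT2G67966 is upregulated.

1.22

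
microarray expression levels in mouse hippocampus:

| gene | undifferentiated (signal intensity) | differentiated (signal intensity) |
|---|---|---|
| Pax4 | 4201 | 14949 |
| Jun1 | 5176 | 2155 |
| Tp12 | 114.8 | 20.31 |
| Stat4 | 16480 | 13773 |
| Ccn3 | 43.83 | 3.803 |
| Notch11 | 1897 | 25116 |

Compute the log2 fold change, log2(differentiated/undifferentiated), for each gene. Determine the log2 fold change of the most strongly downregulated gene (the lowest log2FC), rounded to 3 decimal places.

log2(14949/4201) = 1.831  (Pax4)
log2(2155/5176) = -1.264  (Jun1)
log2(20.31/114.8) = -2.499  (Tp12)
log2(13773/16480) = -0.259  (Stat4)
log2(3.803/43.83) = -3.527  (Ccn3)
log2(25116/1897) = 3.727  (Notch11)
Ccn3 is most strongly downregulated.

-3.527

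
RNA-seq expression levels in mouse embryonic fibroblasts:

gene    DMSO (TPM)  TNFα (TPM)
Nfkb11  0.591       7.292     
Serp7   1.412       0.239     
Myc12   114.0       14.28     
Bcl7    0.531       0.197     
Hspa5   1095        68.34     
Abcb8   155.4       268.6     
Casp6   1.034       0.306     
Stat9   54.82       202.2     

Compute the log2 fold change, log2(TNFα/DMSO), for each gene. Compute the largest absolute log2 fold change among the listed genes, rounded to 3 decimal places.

4.002

log2(7.292/0.591) = 3.625  (Nfkb11)
log2(0.239/1.412) = -2.563  (Serp7)
log2(14.28/114.0) = -2.997  (Myc12)
log2(0.197/0.531) = -1.431  (Bcl7)
log2(68.34/1095) = -4.002  (Hspa5)
log2(268.6/155.4) = 0.789  (Abcb8)
log2(0.306/1.034) = -1.757  (Casp6)
log2(202.2/54.82) = 1.883  (Stat9)
The largest magnitude belongs to Hspa5.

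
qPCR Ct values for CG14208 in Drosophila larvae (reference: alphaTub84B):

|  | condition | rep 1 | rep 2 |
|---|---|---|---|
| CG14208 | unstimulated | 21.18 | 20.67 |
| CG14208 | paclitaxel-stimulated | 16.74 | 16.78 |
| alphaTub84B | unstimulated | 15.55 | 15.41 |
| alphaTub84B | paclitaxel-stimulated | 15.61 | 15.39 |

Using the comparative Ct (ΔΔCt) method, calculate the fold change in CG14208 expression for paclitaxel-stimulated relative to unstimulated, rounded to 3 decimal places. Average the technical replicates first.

Mean Ct: CG14208 unstimulated 20.925; CG14208 paclitaxel-stimulated 16.760; alphaTub84B unstimulated 15.480; alphaTub84B paclitaxel-stimulated 15.500
ΔCt(unstimulated) = 20.925 − 15.480 = 5.445
ΔCt(paclitaxel-stimulated) = 16.760 − 15.500 = 1.260
ΔΔCt = 1.260 − 5.445 = -4.185
Fold change = 2^(−(-4.185)) = 2^4.185 = 18.1891

18.189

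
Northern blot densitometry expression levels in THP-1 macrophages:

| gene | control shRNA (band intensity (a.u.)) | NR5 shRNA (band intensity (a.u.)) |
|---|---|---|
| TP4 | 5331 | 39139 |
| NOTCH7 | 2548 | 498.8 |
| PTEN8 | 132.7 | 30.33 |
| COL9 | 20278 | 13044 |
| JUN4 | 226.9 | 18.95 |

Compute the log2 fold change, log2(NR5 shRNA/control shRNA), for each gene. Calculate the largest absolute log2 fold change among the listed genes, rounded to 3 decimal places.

log2(39139/5331) = 2.876  (TP4)
log2(498.8/2548) = -2.353  (NOTCH7)
log2(30.33/132.7) = -2.129  (PTEN8)
log2(13044/20278) = -0.637  (COL9)
log2(18.95/226.9) = -3.582  (JUN4)
The largest magnitude belongs to JUN4.

3.582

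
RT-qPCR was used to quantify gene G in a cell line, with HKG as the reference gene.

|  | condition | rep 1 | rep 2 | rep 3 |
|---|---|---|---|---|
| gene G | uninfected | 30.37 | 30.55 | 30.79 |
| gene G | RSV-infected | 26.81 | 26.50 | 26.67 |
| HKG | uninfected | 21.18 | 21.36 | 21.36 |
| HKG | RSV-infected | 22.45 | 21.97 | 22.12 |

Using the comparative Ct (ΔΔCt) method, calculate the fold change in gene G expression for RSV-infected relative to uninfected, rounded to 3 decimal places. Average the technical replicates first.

Mean Ct: gene G uninfected 30.570; gene G RSV-infected 26.660; HKG uninfected 21.300; HKG RSV-infected 22.180
ΔCt(uninfected) = 30.570 − 21.300 = 9.270
ΔCt(RSV-infected) = 26.660 − 22.180 = 4.480
ΔΔCt = 4.480 − 9.270 = -4.790
Fold change = 2^(−(-4.790)) = 2^4.790 = 27.6652

27.665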